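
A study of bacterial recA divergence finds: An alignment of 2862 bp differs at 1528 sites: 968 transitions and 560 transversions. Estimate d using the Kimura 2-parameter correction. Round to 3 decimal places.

1.152

P = 968/2862 ≈ 0.338225 and Q = 560/2862 ≈ 0.195667.
Under the Kimura two-parameter model, d = −½ ln(1 − 2P − Q) − ¼ ln(1 − 2Q).
1 − 2P − Q = 0.127883, giving −½ ln(0.127883) = 1.028320.
1 − 2Q = 0.608666, giving −¼ ln(0.608666) = 0.124121.
d = 1.028320 + 0.124121 = 1.152441.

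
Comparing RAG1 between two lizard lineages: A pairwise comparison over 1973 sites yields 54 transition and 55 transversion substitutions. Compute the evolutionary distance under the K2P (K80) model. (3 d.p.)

0.057

P = 54/1973 ≈ 0.027369 and Q = 55/1973 ≈ 0.027876.
Under the Kimura two-parameter model, d = −½ ln(1 − 2P − Q) − ¼ ln(1 − 2Q).
1 − 2P − Q = 0.917386, giving −½ ln(0.917386) = 0.043113.
1 − 2Q = 0.944248, giving −¼ ln(0.944248) = 0.014342.
d = 0.043113 + 0.014342 = 0.057455.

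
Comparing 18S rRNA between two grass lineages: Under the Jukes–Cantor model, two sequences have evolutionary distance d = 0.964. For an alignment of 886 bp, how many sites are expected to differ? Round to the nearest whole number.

481

Invert JC69: p = (3/4)(1 − e^(−4d/3)) = 0.75 × (1 − e^(-1.285333)) = 0.75 × (1 − 0.276558) = 0.542582.
Expected differing sites = pL ≈ 0.542582 × 886 = 480.727652 ≈ 481.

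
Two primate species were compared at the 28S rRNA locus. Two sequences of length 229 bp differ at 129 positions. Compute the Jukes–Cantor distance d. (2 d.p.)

1.04

p = 129/229 ≈ 0.563319.
d = −(3/4) ln(1 − 4p/3) = −0.75 ln(1 − 0.751092) = −0.75 ln(0.248908)
  = −0.75 × (-1.390672) = 1.043004 substitutions/site.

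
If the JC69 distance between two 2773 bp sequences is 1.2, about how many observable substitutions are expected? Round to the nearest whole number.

Invert JC69: p = (3/4)(1 − e^(−4d/3)) = 0.75 × (1 − e^(-1.6)) = 0.75 × (1 − 0.201897) = 0.598577.
Expected differing sites = pL ≈ 0.598577 × 2773 = 1659.854021 ≈ 1660.

1660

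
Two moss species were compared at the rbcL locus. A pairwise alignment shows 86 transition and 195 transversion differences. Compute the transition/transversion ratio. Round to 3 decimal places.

R = 86/195 = 0.441025… ≈ 0.441 (to 3 d.p.).

0.441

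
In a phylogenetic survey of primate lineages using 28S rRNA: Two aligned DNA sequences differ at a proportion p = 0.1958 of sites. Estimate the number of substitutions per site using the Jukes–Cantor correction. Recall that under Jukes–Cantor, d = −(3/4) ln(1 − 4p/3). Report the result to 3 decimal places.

0.227

d = −(3/4) ln(1 − 4p/3) = −0.75 ln(1 − 0.261067) = −0.75 ln(0.738933)
  = −0.75 × (-0.302548) = 0.226911 substitutions/site.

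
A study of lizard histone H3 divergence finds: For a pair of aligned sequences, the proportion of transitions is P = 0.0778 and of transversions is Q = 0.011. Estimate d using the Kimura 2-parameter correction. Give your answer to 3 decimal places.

0.097

Under the Kimura two-parameter model, d = −½ ln(1 − 2P − Q) − ¼ ln(1 − 2Q).
1 − 2P − Q = 0.8334, giving −½ ln(0.8334) = 0.091121.
1 − 2Q = 0.978, giving −¼ ln(0.978) = 0.005561.
d = 0.091121 + 0.005561 = 0.096682.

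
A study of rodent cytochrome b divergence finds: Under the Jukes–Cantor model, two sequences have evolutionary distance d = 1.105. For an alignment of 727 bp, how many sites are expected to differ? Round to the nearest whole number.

Invert JC69: p = (3/4)(1 − e^(−4d/3)) = 0.75 × (1 − e^(-1.473333)) = 0.75 × (1 − 0.229160) = 0.578130.
Expected differing sites = pL ≈ 0.578130 × 727 = 420.30051 ≈ 420.

420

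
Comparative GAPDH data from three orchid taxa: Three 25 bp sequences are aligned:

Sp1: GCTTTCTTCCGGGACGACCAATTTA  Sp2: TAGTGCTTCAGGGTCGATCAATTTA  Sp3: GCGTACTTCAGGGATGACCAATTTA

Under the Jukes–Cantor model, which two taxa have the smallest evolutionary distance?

Sp1 and Sp3

Sp1–Sp2: 7/25 differ, p = 0.280, d = 0.351.
Sp1–Sp3: 4/25 differ, p = 0.160, d = 0.180.
Sp2–Sp3: 6/25 differ, p = 0.240, d = 0.289.
The smallest distance is between Sp1 and Sp3.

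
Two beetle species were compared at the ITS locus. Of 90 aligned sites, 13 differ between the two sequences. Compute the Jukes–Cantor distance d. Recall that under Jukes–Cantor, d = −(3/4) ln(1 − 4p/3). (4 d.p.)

0.1604

p = 13/90 ≈ 0.144444.
d = −(3/4) ln(1 − 4p/3) = −0.75 ln(1 − 0.192592) = −0.75 ln(0.807408)
  = −0.75 × (-0.213926) = 0.160445 substitutions/site.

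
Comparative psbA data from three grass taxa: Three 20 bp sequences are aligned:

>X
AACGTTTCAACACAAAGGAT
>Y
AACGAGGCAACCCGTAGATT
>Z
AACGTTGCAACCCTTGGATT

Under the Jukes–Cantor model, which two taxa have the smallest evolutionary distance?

X–Y: 8/20 differ, p = 0.400, d = 0.572.
X–Z: 7/20 differ, p = 0.350, d = 0.471.
Y–Z: 4/20 differ, p = 0.200, d = 0.233.
The smallest distance is between Y and Z.

Y and Z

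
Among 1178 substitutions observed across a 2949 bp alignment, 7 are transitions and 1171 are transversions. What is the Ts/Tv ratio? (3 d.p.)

0.006

R = 7/1171 = 0.005977… ≈ 0.006 (to 3 d.p.).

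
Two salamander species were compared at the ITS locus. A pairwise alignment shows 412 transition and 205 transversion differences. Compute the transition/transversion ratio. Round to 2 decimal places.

2.01

R = 412/205 = 2.009756… ≈ 2.01 (to 2 d.p.).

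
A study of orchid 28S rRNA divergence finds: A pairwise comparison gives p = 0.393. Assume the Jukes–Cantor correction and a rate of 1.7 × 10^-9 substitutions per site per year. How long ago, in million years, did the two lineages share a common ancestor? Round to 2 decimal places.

163.75

d = −(3/4) ln(1 − 4p/3) = −0.75 ln(1 − 0.524) = −0.75 ln(0.476)
  = −0.75 × (-0.742337) = 0.556753 substitutions/site.
Under a molecular clock d = 2μt, so t = d/(2μ) = 0.556753 / (2 × 1.7 × 10^-9) = 163.75 million years.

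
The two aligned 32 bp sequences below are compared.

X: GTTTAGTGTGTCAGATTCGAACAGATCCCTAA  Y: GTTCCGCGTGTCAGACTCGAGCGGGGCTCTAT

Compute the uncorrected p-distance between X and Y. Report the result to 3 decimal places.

0.313

The sequences differ at 10 of 32 positions (sites 4, 5, 7, 16, 21, 23, 25, 26, 28, 32).
p = 10/32 = 0.3125 ≈ 0.313 (to 3 d.p.).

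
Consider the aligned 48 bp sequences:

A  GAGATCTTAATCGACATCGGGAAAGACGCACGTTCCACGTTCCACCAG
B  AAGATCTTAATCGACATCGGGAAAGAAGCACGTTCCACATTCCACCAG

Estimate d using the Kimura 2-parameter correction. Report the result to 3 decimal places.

Of 48 sites, 2 differences are transitions and 1 are transversions, so P = 2/48 ≈ 0.041667 and Q = 1/48 ≈ 0.020833.
Under the Kimura two-parameter model, d = −½ ln(1 − 2P − Q) − ¼ ln(1 − 2Q).
1 − 2P − Q = 0.895833, giving −½ ln(0.895833) = 0.055001.
1 − 2Q = 0.958334, giving −¼ ln(0.958334) = 0.010640.
d = 0.055001 + 0.010640 = 0.065641.

0.066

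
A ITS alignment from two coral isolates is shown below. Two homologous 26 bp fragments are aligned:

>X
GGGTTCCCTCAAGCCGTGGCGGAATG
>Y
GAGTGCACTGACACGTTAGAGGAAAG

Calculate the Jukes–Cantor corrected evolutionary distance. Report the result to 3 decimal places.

The sequences differ at 11 of 26 sites, so p = 11/26 ≈ 0.423077.
d = −(3/4) ln(1 − 4p/3) = −0.75 ln(1 − 0.564103) = −0.75 ln(0.435897)
  = −0.75 × (-0.830349) = 0.622762 substitutions/site.

0.623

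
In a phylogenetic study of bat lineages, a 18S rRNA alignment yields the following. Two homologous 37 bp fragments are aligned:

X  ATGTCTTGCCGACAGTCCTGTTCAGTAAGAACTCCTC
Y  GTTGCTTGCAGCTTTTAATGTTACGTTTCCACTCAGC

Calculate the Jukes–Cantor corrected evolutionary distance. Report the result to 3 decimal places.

0.784

The sequences differ at 18 of 37 sites, so p = 18/37 ≈ 0.486486.
d = −(3/4) ln(1 − 4p/3) = −0.75 ln(1 − 0.648648) = −0.75 ln(0.351352)
  = −0.75 × (-1.045967) = 0.784475 substitutions/site.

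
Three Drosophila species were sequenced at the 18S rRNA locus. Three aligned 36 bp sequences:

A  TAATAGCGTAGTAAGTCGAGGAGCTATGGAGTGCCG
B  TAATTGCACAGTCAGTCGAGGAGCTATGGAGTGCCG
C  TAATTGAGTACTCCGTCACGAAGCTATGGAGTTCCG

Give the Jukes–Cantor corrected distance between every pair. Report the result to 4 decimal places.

A–B: 4/36 sites differ → p ≈ 0.111111, d = −0.75 ln(1 − 0.148148) = 0.120257 ≈ 0.1203.
A–C: 9/36 sites differ → p = 0.25, d = −0.75 ln(1 − 0.333333) = 0.304098 ≈ 0.3041.
B–C: 9/36 sites differ → p = 0.25, d = −0.75 ln(1 − 0.333333) = 0.304098 ≈ 0.3041.

d(A,B) = 0.1203, d(A,C) = 0.3041, d(B,C) = 0.3041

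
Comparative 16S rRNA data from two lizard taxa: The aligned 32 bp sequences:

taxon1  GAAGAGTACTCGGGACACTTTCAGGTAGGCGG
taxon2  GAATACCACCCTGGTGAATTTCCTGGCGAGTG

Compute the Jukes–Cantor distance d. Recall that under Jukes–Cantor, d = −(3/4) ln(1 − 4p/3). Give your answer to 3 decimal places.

The sequences differ at 15 of 32 sites, so p = 15/32 = 0.46875.
d = −(3/4) ln(1 − 4p/3) = −0.75 ln(1 − 0.625) = −0.75 ln(0.375)
  = −0.75 × (-0.980829) = 0.735622 substitutions/site.

0.736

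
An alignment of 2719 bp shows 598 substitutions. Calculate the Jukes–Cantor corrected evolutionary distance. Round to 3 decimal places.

0.260

p = 598/2719 ≈ 0.219934.
d = −(3/4) ln(1 − 4p/3) = −0.75 ln(1 − 0.293245) = −0.75 ln(0.706755)
  = −0.75 × (-0.347071) = 0.260303 substitutions/site.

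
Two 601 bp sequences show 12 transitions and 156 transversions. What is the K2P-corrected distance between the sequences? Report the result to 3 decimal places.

0.361

P = 12/601 ≈ 0.019967 and Q = 156/601 ≈ 0.259567.
Under the Kimura two-parameter model, d = −½ ln(1 − 2P − Q) − ¼ ln(1 − 2Q).
1 − 2P − Q = 0.700499, giving −½ ln(0.700499) = 0.177981.
1 − 2Q = 0.480866, giving −¼ ln(0.480866) = 0.183042.
d = 0.177981 + 0.183042 = 0.361023.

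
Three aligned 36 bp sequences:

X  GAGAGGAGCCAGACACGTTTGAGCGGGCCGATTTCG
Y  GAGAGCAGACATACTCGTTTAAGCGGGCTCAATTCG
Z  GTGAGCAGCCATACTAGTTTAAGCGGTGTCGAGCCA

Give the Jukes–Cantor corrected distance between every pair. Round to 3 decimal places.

d(X,Y) = 0.264, d(X,Z) = 0.608, d(Y,Z) = 0.304

X–Y: 8/36 sites differ → p ≈ 0.222222, d = −0.75 ln(1 − 0.296296) = 0.263548 ≈ 0.264.
X–Z: 15/36 sites differ → p ≈ 0.416667, d = −0.75 ln(1 − 0.555556) = 0.608198 ≈ 0.608.
Y–Z: 9/36 sites differ → p = 0.25, d = −0.75 ln(1 − 0.333333) = 0.304098 ≈ 0.304.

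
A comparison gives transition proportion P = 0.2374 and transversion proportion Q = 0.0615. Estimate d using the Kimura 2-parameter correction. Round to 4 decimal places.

Under the Kimura two-parameter model, d = −½ ln(1 − 2P − Q) − ¼ ln(1 − 2Q).
1 − 2P − Q = 0.4637, giving −½ ln(0.4637) = 0.384259.
1 − 2Q = 0.877, giving −¼ ln(0.877) = 0.032812.
d = 0.384259 + 0.032812 = 0.417071.

0.4171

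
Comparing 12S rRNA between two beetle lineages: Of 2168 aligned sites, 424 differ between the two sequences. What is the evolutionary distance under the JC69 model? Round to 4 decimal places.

0.2266

p = 424/2168 ≈ 0.195572.
d = −(3/4) ln(1 − 4p/3) = −0.75 ln(1 − 0.260763) = −0.75 ln(0.739237)
  = −0.75 × (-0.302137) = 0.226603 substitutions/site.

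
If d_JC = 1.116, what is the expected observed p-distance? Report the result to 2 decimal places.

p = (3/4)(1 − e^(−4d/3)) = 0.75 × (1 − e^(-1.488)) = 0.75 × (1 − 0.225824) = 0.580632.

0.58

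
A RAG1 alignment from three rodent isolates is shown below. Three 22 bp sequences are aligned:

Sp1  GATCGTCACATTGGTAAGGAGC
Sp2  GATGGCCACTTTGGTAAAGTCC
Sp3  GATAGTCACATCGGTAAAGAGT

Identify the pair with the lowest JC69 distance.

Sp1–Sp2: 6/22 differ, p = 0.273, d = 0.339.
Sp1–Sp3: 4/22 differ, p = 0.182, d = 0.208.
Sp2–Sp3: 7/22 differ, p = 0.318, d = 0.414.
The smallest distance is between Sp1 and Sp3.

Sp1 and Sp3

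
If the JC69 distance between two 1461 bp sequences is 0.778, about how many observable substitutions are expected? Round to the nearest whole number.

707

Invert JC69: p = (3/4)(1 − e^(−4d/3)) = 0.75 × (1 − e^(-1.037333)) = 0.75 × (1 − 0.354399) = 0.484201.
Expected differing sites = pL ≈ 0.484201 × 1461 = 707.417661 ≈ 707.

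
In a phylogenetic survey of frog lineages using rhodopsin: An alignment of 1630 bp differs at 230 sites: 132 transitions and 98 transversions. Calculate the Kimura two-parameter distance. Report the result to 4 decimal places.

P = 132/1630 ≈ 0.080982 and Q = 98/1630 ≈ 0.060123.
Under the Kimura two-parameter model, d = −½ ln(1 − 2P − Q) − ¼ ln(1 − 2Q).
1 − 2P − Q = 0.777913, giving −½ ln(0.777913) = 0.125570.
1 − 2Q = 0.879754, giving −¼ ln(0.879754) = 0.032028.
d = 0.125570 + 0.032028 = 0.157598.

0.1576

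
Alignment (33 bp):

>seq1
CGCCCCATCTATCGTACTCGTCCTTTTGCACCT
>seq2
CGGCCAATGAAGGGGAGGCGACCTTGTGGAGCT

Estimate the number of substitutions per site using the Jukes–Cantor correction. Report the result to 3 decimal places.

The sequences differ at 13 of 33 sites, so p = 13/33 ≈ 0.393939.
d = −(3/4) ln(1 − 4p/3) = −0.75 ln(1 − 0.525252) = −0.75 ln(0.474748)
  = −0.75 × (-0.744971) = 0.558728 substitutions/site.

0.559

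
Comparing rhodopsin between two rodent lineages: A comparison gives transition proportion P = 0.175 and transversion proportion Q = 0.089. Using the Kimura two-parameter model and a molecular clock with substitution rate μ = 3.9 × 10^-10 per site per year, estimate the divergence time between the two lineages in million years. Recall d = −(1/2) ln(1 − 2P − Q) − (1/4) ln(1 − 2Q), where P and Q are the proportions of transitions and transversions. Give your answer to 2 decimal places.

433.36

Under the Kimura two-parameter model, d = −½ ln(1 − 2P − Q) − ¼ ln(1 − 2Q).
1 − 2P − Q = 0.561, giving −½ ln(0.561) = 0.289017.
1 − 2Q = 0.822, giving −¼ ln(0.822) = 0.049004.
d = 0.289017 + 0.049004 = 0.338021.
Under a molecular clock d = 2μt, so t = d/(2μ) = 0.338021 / (2 × 3.9 × 10^-10) = 433.36 million years.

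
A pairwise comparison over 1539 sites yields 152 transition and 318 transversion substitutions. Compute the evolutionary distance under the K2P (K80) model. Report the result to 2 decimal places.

0.39

P = 152/1539 ≈ 0.098765 and Q = 318/1539 ≈ 0.206628.
Under the Kimura two-parameter model, d = −½ ln(1 − 2P − Q) − ¼ ln(1 − 2Q).
1 − 2P − Q = 0.595842, giving −½ ln(0.595842) = 0.258890.
1 − 2Q = 0.586744, giving −¼ ln(0.586744) = 0.133292.
d = 0.258890 + 0.133292 = 0.392182.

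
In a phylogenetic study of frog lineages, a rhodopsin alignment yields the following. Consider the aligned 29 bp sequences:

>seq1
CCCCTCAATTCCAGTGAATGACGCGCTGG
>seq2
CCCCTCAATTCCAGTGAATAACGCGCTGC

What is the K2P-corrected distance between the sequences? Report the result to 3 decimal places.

Of 29 sites, 1 differences are transitions and 1 are transversions, so P = 1/29 ≈ 0.034483 and Q = 1/29 ≈ 0.034483.
Under the Kimura two-parameter model, d = −½ ln(1 − 2P − Q) − ¼ ln(1 − 2Q).
1 − 2P − Q = 0.896551, giving −½ ln(0.896551) = 0.054600.
1 − 2Q = 0.931034, giving −¼ ln(0.931034) = 0.017865.
d = 0.054600 + 0.017865 = 0.072465.

0.072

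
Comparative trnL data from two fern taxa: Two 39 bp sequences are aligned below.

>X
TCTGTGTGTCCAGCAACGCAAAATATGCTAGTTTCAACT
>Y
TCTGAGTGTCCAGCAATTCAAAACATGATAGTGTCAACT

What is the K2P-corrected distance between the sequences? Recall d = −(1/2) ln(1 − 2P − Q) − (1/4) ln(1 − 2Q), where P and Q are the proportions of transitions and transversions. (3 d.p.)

Of 39 sites, 2 differences are transitions and 4 are transversions, so P = 2/39 ≈ 0.051282 and Q = 4/39 ≈ 0.102564.
Under the Kimura two-parameter model, d = −½ ln(1 − 2P − Q) − ¼ ln(1 − 2Q).
1 − 2P − Q = 0.794872, giving −½ ln(0.794872) = 0.114787.
1 − 2Q = 0.794872, giving −¼ ln(0.794872) = 0.057394.
d = 0.114787 + 0.057394 = 0.172181.

0.172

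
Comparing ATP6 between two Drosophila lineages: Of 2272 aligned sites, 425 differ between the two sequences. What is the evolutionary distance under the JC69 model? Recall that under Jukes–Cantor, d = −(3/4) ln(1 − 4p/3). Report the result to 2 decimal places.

p = 425/2272 ≈ 0.18706.
d = −(3/4) ln(1 − 4p/3) = −0.75 ln(1 − 0.249413) = −0.75 ln(0.750587)
  = −0.75 × (-0.286900) = 0.215175 substitutions/site.

0.22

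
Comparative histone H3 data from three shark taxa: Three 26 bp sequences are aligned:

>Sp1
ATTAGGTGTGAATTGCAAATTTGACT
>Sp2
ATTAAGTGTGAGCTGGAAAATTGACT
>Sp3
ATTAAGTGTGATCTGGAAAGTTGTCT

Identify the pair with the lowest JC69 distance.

Sp1–Sp2: 5/26 differ, p = 0.192, d = 0.222.
Sp1–Sp3: 6/26 differ, p = 0.231, d = 0.276.
Sp2–Sp3: 3/26 differ, p = 0.115, d = 0.125.
The smallest distance is between Sp2 and Sp3.

Sp2 and Sp3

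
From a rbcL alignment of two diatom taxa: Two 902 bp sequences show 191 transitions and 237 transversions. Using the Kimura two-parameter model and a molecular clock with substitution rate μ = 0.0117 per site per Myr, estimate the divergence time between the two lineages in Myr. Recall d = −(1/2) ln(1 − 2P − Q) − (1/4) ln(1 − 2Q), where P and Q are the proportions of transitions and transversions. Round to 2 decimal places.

P = 191/902 ≈ 0.211752 and Q = 237/902 ≈ 0.262749.
Under the Kimura two-parameter model, d = −½ ln(1 − 2P − Q) − ¼ ln(1 − 2Q).
1 − 2P − Q = 0.313747, giving −½ ln(0.313747) = 0.579584.
1 − 2Q = 0.474502, giving −¼ ln(0.474502) = 0.186372.
d = 0.579584 + 0.186372 = 0.765956.
Under a molecular clock d = 2μt, so t = d/(2μ) = 0.765956 / (2 × 0.0117) = 32.73 Myr.

32.73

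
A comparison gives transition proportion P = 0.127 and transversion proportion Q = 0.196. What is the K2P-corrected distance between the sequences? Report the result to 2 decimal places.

0.42

Under the Kimura two-parameter model, d = −½ ln(1 − 2P − Q) − ¼ ln(1 − 2Q).
1 − 2P − Q = 0.55, giving −½ ln(0.55) = 0.298919.
1 − 2Q = 0.608, giving −¼ ln(0.608) = 0.124395.
d = 0.298919 + 0.124395 = 0.423314.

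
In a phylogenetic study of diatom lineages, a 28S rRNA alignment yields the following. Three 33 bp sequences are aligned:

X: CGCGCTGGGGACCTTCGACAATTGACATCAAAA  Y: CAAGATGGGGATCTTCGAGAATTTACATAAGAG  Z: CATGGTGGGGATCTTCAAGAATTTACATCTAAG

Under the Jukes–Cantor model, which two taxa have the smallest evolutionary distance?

X–Y: 9/33 differ, p = 0.273, d = 0.339.
X–Z: 9/33 differ, p = 0.273, d = 0.339.
Y–Z: 6/33 differ, p = 0.182, d = 0.208.
The smallest distance is between Y and Z.

Y and Z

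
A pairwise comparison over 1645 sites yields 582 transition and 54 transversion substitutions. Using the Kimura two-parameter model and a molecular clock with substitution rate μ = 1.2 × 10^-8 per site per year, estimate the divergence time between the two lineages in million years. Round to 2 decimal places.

28.81

P = 582/1645 ≈ 0.353799 and Q = 54/1645 ≈ 0.032827.
Under the Kimura two-parameter model, d = −½ ln(1 − 2P − Q) − ¼ ln(1 − 2Q).
1 − 2P − Q = 0.259575, giving −½ ln(0.259575) = 0.674355.
1 − 2Q = 0.934346, giving −¼ ln(0.934346) = 0.016977.
d = 0.674355 + 0.016977 = 0.691332.
Under a molecular clock d = 2μt, so t = d/(2μ) = 0.691332 / (2 × 1.2 × 10^-8) = 28.81 million years.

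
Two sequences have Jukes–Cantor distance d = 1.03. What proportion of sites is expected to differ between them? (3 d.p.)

0.560

p = (3/4)(1 − e^(−4d/3)) = 0.75 × (1 − e^(-1.373333)) = 0.75 × (1 − 0.253261) = 0.560054.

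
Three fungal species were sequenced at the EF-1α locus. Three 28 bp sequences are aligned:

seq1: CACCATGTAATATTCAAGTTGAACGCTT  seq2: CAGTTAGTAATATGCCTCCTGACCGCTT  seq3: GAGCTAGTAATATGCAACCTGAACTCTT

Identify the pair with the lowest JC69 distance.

seq1–seq2: 10/28 differ, p = 0.357, d = 0.485.
seq1–seq3: 8/28 differ, p = 0.286, d = 0.360.
seq2–seq3: 6/28 differ, p = 0.214, d = 0.252.
The smallest distance is between seq2 and seq3.

seq2 and seq3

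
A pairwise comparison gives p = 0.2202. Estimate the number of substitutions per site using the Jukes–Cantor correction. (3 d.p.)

d = −(3/4) ln(1 − 4p/3) = −0.75 ln(1 − 0.2936) = −0.75 ln(0.7064)
  = −0.75 × (-0.347574) = 0.260681 substitutions/site.

0.261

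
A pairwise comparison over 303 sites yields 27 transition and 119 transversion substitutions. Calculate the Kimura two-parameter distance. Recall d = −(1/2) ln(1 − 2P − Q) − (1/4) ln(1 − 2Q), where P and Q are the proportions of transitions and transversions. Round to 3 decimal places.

0.808

P = 27/303 ≈ 0.089109 and Q = 119/303 ≈ 0.392739.
Under the Kimura two-parameter model, d = −½ ln(1 − 2P − Q) − ¼ ln(1 − 2Q).
1 − 2P − Q = 0.429043, giving −½ ln(0.429043) = 0.423099.
1 − 2Q = 0.214522, giving −¼ ln(0.214522) = 0.384836.
d = 0.423099 + 0.384836 = 0.807935.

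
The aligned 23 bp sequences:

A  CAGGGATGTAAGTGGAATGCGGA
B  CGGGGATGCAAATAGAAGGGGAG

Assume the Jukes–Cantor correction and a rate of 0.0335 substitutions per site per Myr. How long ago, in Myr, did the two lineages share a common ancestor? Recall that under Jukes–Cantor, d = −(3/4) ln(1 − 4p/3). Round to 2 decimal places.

6.98

The sequences differ at 8 of 23 sites (2, 9, 12, 14, 18, 20, 22, 23), so p = 8/23 ≈ 0.347826.
d = −(3/4) ln(1 − 4p/3) = −0.75 ln(1 − 0.463768) = −0.75 ln(0.536232)
  = −0.75 × (-0.623188) = 0.467391 substitutions/site.
Under a molecular clock d = 2μt, so t = d/(2μ) = 0.467391 / (2 × 0.0335) = 6.98 Myr.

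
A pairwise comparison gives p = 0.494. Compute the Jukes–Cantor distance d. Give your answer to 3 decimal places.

0.806

d = −(3/4) ln(1 − 4p/3) = −0.75 ln(1 − 0.658667) = −0.75 ln(0.341333)
  = −0.75 × (-1.074897) = 0.806173 substitutions/site.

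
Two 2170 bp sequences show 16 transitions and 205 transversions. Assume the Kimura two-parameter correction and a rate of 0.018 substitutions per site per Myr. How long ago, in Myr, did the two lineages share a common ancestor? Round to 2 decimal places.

3.06

P = 16/2170 ≈ 0.007373 and Q = 205/2170 ≈ 0.09447.
Under the Kimura two-parameter model, d = −½ ln(1 − 2P − Q) − ¼ ln(1 − 2Q).
1 − 2P − Q = 0.890784, giving −½ ln(0.890784) = 0.057827.
1 − 2Q = 0.81106, giving −¼ ln(0.81106) = 0.052353.
d = 0.057827 + 0.052353 = 0.110180.
Under a molecular clock d = 2μt, so t = d/(2μ) = 0.110180 / (2 × 0.018) = 3.06 Myr.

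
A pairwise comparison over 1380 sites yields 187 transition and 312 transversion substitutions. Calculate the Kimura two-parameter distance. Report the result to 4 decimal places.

P = 187/1380 ≈ 0.135507 and Q = 312/1380 ≈ 0.226087.
Under the Kimura two-parameter model, d = −½ ln(1 − 2P − Q) − ¼ ln(1 − 2Q).
1 − 2P − Q = 0.502899, giving −½ ln(0.502899) = 0.343683.
1 − 2Q = 0.547826, giving −¼ ln(0.547826) = 0.150449.
d = 0.343683 + 0.150449 = 0.494132.

0.4941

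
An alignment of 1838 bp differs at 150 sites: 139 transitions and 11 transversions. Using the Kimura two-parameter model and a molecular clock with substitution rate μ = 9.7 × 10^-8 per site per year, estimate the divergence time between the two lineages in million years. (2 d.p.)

P = 139/1838 ≈ 0.075626 and Q = 11/1838 ≈ 0.005985.
Under the Kimura two-parameter model, d = −½ ln(1 − 2P − Q) − ¼ ln(1 − 2Q).
1 − 2P − Q = 0.842763, giving −½ ln(0.842763) = 0.085535.
1 − 2Q = 0.98803, giving −¼ ln(0.98803) = 0.003011.
d = 0.085535 + 0.003011 = 0.088546.
Under a molecular clock d = 2μt, so t = d/(2μ) = 0.088546 / (2 × 9.7 × 10^-8) = 0.46 million years.

0.46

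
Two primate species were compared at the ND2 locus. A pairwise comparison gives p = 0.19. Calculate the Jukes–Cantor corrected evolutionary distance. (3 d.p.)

d = −(3/4) ln(1 − 4p/3) = −0.75 ln(1 − 0.253333) = −0.75 ln(0.746667)
  = −0.75 × (-0.292136) = 0.219102 substitutions/site.

0.219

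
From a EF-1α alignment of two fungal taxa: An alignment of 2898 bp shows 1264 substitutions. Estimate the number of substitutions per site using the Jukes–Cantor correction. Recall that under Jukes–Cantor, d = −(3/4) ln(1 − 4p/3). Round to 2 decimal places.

0.65

p = 1264/2898 ≈ 0.436163.
d = −(3/4) ln(1 − 4p/3) = −0.75 ln(1 − 0.581551) = −0.75 ln(0.418449)
  = −0.75 × (-0.871200) = 0.653400 substitutions/site.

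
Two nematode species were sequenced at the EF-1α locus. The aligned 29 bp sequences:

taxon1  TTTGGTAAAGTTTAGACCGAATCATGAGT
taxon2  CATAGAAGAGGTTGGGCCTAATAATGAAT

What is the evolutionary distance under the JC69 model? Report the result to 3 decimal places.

0.529

The sequences differ at 11 of 29 sites, so p = 11/29 ≈ 0.37931.
d = −(3/4) ln(1 − 4p/3) = −0.75 ln(1 − 0.505747) = −0.75 ln(0.494253)
  = −0.75 × (-0.704708) = 0.528531 substitutions/site.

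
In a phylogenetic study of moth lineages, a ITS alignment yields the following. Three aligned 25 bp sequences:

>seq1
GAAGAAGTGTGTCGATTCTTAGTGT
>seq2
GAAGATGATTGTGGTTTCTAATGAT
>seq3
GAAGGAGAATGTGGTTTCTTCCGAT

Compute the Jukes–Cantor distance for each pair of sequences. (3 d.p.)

d(seq1,seq2) = 0.490, d(seq1,seq3) = 0.490, d(seq2,seq3) = 0.289

seq1–seq2: 9/25 sites differ → p = 0.36, d = −0.75 ln(1 − 0.48) = 0.490445 ≈ 0.490.
seq1–seq3: 9/25 sites differ → p = 0.36, d = −0.75 ln(1 − 0.48) = 0.490445 ≈ 0.490.
seq2–seq3: 6/25 sites differ → p = 0.24, d = −0.75 ln(1 − 0.32) = 0.289247 ≈ 0.289.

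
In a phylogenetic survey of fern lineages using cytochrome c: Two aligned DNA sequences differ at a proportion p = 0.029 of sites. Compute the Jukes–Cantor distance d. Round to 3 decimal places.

0.030

d = −(3/4) ln(1 − 4p/3) = −0.75 ln(1 − 0.038667) = −0.75 ln(0.961333)
  = −0.75 × (-0.039434) = 0.029576 substitutions/site.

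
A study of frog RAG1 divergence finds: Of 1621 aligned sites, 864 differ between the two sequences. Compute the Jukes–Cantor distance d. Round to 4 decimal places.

0.9301

p = 864/1621 ≈ 0.533004.
d = −(3/4) ln(1 − 4p/3) = −0.75 ln(1 − 0.710672) = −0.75 ln(0.289328)
  = −0.75 × (-1.240194) = 0.930146 substitutions/site.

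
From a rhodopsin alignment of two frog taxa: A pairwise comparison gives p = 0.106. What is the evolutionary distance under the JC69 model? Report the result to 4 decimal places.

d = −(3/4) ln(1 − 4p/3) = −0.75 ln(1 − 0.141333) = −0.75 ln(0.858667)
  = −0.75 × (-0.152374) = 0.114281 substitutions/site.

0.1143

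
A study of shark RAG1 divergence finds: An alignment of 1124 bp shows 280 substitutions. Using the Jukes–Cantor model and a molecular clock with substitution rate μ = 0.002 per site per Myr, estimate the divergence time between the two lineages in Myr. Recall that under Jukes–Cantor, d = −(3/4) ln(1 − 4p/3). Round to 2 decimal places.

75.69

p = 280/1124 ≈ 0.24911.
d = −(3/4) ln(1 − 4p/3) = −0.75 ln(1 − 0.332147) = −0.75 ln(0.667853)
  = −0.75 × (-0.403687) = 0.302765 substitutions/site.
Under a molecular clock d = 2μt, so t = d/(2μ) = 0.302765 / (2 × 0.002) = 75.69 Myr.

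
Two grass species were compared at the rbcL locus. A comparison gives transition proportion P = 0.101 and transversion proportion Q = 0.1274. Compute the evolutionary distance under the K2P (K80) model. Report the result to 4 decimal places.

0.2733

Under the Kimura two-parameter model, d = −½ ln(1 − 2P − Q) − ¼ ln(1 − 2Q).
1 − 2P − Q = 0.6706, giving −½ ln(0.6706) = 0.199791.
1 − 2Q = 0.7452, giving −¼ ln(0.7452) = 0.073526.
d = 0.199791 + 0.073526 = 0.273317.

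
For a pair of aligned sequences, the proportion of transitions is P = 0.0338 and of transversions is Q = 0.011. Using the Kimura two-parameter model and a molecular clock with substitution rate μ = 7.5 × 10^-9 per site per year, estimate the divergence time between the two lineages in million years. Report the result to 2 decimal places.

3.10

Under the Kimura two-parameter model, d = −½ ln(1 − 2P − Q) − ¼ ln(1 − 2Q).
1 − 2P − Q = 0.9214, giving −½ ln(0.9214) = 0.040931.
1 − 2Q = 0.978, giving −¼ ln(0.978) = 0.005561.
d = 0.040931 + 0.005561 = 0.046492.
Under a molecular clock d = 2μt, so t = d/(2μ) = 0.046492 / (2 × 7.5 × 10^-9) = 3.10 million years.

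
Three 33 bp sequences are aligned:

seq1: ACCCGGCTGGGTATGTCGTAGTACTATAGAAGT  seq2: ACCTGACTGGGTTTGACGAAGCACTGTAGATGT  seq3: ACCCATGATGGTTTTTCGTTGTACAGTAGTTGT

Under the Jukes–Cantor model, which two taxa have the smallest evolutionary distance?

seq1 and seq2

seq1–seq2: 8/33 differ, p = 0.242, d = 0.293.
seq1–seq3: 12/33 differ, p = 0.364, d = 0.497.
seq2–seq3: 13/33 differ, p = 0.394, d = 0.559.
The smallest distance is between seq1 and seq2.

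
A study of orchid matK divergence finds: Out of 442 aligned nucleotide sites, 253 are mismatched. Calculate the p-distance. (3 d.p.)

p = 253/442 = 0.572398… ≈ 0.572 (to 3 d.p.).

0.572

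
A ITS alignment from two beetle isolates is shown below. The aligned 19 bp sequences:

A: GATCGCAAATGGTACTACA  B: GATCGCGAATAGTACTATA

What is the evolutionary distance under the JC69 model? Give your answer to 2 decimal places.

The sequences differ at 3 of 19 sites (7, 11, 18), so p = 3/19 ≈ 0.157895.
d = −(3/4) ln(1 − 4p/3) = −0.75 ln(1 − 0.210527) = −0.75 ln(0.789473)
  = −0.75 × (-0.236390) = 0.177293 substitutions/site.

0.18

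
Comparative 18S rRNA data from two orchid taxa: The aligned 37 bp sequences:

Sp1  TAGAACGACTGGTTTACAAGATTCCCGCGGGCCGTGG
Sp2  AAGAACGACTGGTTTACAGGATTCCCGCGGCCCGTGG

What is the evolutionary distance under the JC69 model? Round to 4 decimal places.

0.0858

The sequences differ at 3 of 37 sites (1, 19, 31), so p = 3/37 ≈ 0.081081.
d = −(3/4) ln(1 − 4p/3) = −0.75 ln(1 − 0.108108) = −0.75 ln(0.891892)
  = −0.75 × (-0.114410) = 0.085808 substitutions/site.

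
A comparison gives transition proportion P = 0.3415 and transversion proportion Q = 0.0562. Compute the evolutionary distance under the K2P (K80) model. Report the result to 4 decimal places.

Under the Kimura two-parameter model, d = −½ ln(1 − 2P − Q) − ¼ ln(1 − 2Q).
1 − 2P − Q = 0.2608, giving −½ ln(0.2608) = 0.672001.
1 − 2Q = 0.8876, giving −¼ ln(0.8876) = 0.029809.
d = 0.672001 + 0.029809 = 0.701810.

0.7018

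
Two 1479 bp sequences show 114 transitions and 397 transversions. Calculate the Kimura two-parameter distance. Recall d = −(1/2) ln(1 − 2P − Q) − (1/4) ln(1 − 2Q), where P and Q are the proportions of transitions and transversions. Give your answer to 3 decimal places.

0.467

P = 114/1479 ≈ 0.077079 and Q = 397/1479 ≈ 0.268425.
Under the Kimura two-parameter model, d = −½ ln(1 − 2P − Q) − ¼ ln(1 − 2Q).
1 − 2P − Q = 0.577417, giving −½ ln(0.577417) = 0.274595.
1 − 2Q = 0.46315, giving −¼ ln(0.46315) = 0.192426.
d = 0.274595 + 0.192426 = 0.467021.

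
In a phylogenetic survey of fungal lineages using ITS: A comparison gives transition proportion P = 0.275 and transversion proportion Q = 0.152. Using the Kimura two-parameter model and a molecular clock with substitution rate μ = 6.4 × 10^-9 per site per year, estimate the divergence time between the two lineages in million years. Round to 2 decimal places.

Under the Kimura two-parameter model, d = −½ ln(1 − 2P − Q) − ¼ ln(1 − 2Q).
1 − 2P − Q = 0.298, giving −½ ln(0.298) = 0.605331.
1 − 2Q = 0.696, giving −¼ ln(0.696) = 0.090601.
d = 0.605331 + 0.090601 = 0.695932.
Under a molecular clock d = 2μt, so t = d/(2μ) = 0.695932 / (2 × 6.4 × 10^-9) = 54.37 million years.

54.37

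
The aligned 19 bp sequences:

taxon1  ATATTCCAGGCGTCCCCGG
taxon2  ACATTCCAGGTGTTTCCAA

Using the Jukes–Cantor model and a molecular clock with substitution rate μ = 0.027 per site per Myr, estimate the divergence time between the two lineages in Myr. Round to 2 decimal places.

7.59

The sequences differ at 6 of 19 sites (2, 11, 14, 15, 18, 19), so p = 6/19 ≈ 0.315789.
d = −(3/4) ln(1 − 4p/3) = −0.75 ln(1 − 0.421052) = −0.75 ln(0.578948)
  = −0.75 × (-0.546543) = 0.409907 substitutions/site.
Under a molecular clock d = 2μt, so t = d/(2μ) = 0.409907 / (2 × 0.027) = 7.59 Myr.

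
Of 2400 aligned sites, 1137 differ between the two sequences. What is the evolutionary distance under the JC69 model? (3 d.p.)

p = 1137/2400 = 0.47375.
d = −(3/4) ln(1 − 4p/3) = −0.75 ln(1 − 0.631667) = −0.75 ln(0.368333)
  = −0.75 × (-0.998768) = 0.749076 substitutions/site.

0.749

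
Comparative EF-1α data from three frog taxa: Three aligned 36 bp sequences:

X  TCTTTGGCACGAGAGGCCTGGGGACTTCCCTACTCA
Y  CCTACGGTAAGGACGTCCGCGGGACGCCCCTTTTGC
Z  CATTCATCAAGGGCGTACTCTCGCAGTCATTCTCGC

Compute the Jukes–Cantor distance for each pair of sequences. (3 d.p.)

X–Y: 17/36 sites differ → p ≈ 0.472222, d = −0.75 ln(1 − 0.629629) = 0.744938 ≈ 0.745.
X–Z: 23/36 sites differ → p ≈ 0.638889, d = −0.75 ln(1 − 0.851852) = 1.432158 ≈ 1.432.
Y–Z: 17/36 sites differ → p ≈ 0.472222, d = −0.75 ln(1 − 0.629629) = 0.744938 ≈ 0.745.

d(X,Y) = 0.745, d(X,Z) = 1.432, d(Y,Z) = 0.745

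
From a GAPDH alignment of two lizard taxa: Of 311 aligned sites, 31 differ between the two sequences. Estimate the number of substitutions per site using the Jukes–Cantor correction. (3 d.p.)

0.107

p = 31/311 ≈ 0.099678.
d = −(3/4) ln(1 − 4p/3) = −0.75 ln(1 − 0.132904) = −0.75 ln(0.867096)
  = −0.75 × (-0.142606) = 0.106955 substitutions/site.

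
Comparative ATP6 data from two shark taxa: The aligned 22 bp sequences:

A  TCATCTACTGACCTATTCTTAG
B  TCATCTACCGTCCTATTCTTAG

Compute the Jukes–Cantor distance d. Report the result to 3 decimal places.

0.097

The sequences differ at 2 of 22 sites (9, 11), so p = 2/22 ≈ 0.090909.
d = −(3/4) ln(1 − 4p/3) = −0.75 ln(1 − 0.121212) = −0.75 ln(0.878788)
  = −0.75 × (-0.129212) = 0.096909 substitutions/site.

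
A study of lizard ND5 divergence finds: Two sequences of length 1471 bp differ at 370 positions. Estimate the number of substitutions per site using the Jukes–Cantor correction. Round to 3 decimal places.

p = 370/1471 ≈ 0.25153.
d = −(3/4) ln(1 − 4p/3) = −0.75 ln(1 − 0.335373) = −0.75 ln(0.664627)
  = −0.75 × (-0.408529) = 0.306397 substitutions/site.

0.306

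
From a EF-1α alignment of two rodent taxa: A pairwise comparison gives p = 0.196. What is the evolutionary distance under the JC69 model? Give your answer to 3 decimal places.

0.227

d = −(3/4) ln(1 − 4p/3) = −0.75 ln(1 − 0.261333) = −0.75 ln(0.738667)
  = −0.75 × (-0.302908) = 0.227181 substitutions/site.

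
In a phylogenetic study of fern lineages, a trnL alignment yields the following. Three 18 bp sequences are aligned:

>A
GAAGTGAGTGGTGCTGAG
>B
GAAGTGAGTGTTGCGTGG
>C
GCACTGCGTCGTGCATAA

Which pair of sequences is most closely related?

A–B: 4/18 differ, p = 0.222, d = 0.264.
A–C: 7/18 differ, p = 0.389, d = 0.548.
B–C: 8/18 differ, p = 0.444, d = 0.673.
The smallest distance is between A and B.

A and B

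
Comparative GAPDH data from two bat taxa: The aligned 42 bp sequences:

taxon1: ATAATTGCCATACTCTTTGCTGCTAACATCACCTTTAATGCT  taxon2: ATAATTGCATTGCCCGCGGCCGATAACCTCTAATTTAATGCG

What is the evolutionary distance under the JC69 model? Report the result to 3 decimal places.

The sequences differ at 14 of 42 sites, so p = 14/42 ≈ 0.333333.
d = −(3/4) ln(1 − 4p/3) = −0.75 ln(1 − 0.444444) = −0.75 ln(0.555556)
  = −0.75 × (-0.587786) = 0.440840 substitutions/site.

0.441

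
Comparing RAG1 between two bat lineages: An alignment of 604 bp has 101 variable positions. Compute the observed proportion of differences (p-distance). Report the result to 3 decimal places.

0.167

p = 101/604 = 0.167218… ≈ 0.167 (to 3 d.p.).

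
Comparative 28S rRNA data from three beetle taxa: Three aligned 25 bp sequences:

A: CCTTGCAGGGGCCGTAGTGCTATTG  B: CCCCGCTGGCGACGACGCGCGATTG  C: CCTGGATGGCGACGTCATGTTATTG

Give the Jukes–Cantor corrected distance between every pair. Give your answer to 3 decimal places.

A–B: 9/25 sites differ → p = 0.36, d = −0.75 ln(1 − 0.48) = 0.490445 ≈ 0.490.
A–C: 8/25 sites differ → p = 0.32, d = −0.75 ln(1 − 0.426667) = 0.417216 ≈ 0.417.
B–C: 8/25 sites differ → p = 0.32, d = −0.75 ln(1 − 0.426667) = 0.417216 ≈ 0.417.

d(A,B) = 0.490, d(A,C) = 0.417, d(B,C) = 0.417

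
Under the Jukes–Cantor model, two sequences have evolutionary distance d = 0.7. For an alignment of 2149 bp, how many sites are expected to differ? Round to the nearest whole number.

978

Invert JC69: p = (3/4)(1 − e^(−4d/3)) = 0.75 × (1 − e^(-0.933333)) = 0.75 × (1 − 0.393241) = 0.455069.
Expected differing sites = pL ≈ 0.455069 × 2149 = 977.943281 ≈ 978.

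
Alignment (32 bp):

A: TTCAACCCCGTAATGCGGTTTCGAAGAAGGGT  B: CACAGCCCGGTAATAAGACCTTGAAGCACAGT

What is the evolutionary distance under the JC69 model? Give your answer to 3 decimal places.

The sequences differ at 13 of 32 sites, so p = 13/32 = 0.40625.
d = −(3/4) ln(1 − 4p/3) = −0.75 ln(1 − 0.541667) = −0.75 ln(0.458333)
  = −0.75 × (-0.780159) = 0.585119 substitutions/site.

0.585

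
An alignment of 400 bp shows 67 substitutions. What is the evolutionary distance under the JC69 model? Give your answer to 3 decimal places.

0.190

p = 67/400 = 0.1675.
d = −(3/4) ln(1 − 4p/3) = −0.75 ln(1 − 0.223333) = −0.75 ln(0.776667)
  = −0.75 × (-0.252744) = 0.189558 substitutions/site.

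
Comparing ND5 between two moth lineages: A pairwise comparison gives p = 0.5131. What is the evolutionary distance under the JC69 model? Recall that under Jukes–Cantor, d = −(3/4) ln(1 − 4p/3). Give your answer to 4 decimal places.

d = −(3/4) ln(1 − 4p/3) = −0.75 ln(1 − 0.684133) = −0.75 ln(0.315867)
  = −0.75 × (-1.152434) = 0.864326 substitutions/site.

0.8643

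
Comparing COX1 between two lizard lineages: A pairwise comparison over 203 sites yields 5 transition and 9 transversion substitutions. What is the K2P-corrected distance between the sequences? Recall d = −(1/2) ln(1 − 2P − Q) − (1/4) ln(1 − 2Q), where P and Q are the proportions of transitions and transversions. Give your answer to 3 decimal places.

P = 5/203 ≈ 0.024631 and Q = 9/203 ≈ 0.044335.
Under the Kimura two-parameter model, d = −½ ln(1 − 2P − Q) − ¼ ln(1 − 2Q).
1 − 2P − Q = 0.906403, giving −½ ln(0.906403) = 0.049136.
1 − 2Q = 0.91133, giving −¼ ln(0.91133) = 0.023213.
d = 0.049136 + 0.023213 = 0.072349.

0.072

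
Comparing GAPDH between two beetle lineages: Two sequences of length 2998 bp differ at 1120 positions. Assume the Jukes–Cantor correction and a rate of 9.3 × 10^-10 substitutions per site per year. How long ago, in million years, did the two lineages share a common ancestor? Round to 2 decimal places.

277.97

p = 1120/2998 ≈ 0.373582.
d = −(3/4) ln(1 − 4p/3) = −0.75 ln(1 − 0.498109) = −0.75 ln(0.501891)
  = −0.75 × (-0.689372) = 0.517029 substitutions/site.
Under a molecular clock d = 2μt, so t = d/(2μ) = 0.517029 / (2 × 9.3 × 10^-10) = 277.97 million years.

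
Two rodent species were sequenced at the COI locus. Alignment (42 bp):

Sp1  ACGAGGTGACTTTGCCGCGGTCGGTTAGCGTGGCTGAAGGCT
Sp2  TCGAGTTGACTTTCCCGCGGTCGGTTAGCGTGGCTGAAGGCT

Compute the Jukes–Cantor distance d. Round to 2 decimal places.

0.08

The sequences differ at 3 of 42 sites (1, 6, 14), so p = 3/42 ≈ 0.071429.
d = −(3/4) ln(1 − 4p/3) = −0.75 ln(1 − 0.095239) = −0.75 ln(0.904761)
  = −0.75 × (-0.100084) = 0.075063 substitutions/site.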